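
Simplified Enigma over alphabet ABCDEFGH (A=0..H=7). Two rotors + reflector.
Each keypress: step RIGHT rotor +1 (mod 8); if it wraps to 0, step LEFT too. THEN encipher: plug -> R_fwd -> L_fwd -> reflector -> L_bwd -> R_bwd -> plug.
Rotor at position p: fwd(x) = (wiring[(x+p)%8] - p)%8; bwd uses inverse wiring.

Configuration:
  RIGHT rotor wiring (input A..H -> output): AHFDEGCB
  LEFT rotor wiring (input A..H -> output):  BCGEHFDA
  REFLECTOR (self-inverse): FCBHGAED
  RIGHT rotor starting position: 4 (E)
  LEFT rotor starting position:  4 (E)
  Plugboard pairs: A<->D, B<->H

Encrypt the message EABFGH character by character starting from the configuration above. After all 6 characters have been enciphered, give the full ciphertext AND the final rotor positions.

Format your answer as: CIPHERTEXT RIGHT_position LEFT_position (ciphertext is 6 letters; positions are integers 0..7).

Char 1 ('E'): step: R->5, L=4; E->plug->E->R->C->L->H->refl->D->L'->A->R'->F->plug->F
Char 2 ('A'): step: R->6, L=4; A->plug->D->R->B->L->B->refl->C->L'->G->R'->G->plug->G
Char 3 ('B'): step: R->7, L=4; B->plug->H->R->D->L->E->refl->G->L'->F->R'->F->plug->F
Char 4 ('F'): step: R->0, L->5 (L advanced); F->plug->F->R->G->L->H->refl->D->L'->C->R'->G->plug->G
Char 5 ('G'): step: R->1, L=5; G->plug->G->R->A->L->A->refl->F->L'->E->R'->B->plug->H
Char 6 ('H'): step: R->2, L=5; H->plug->B->R->B->L->G->refl->E->L'->D->R'->A->plug->D
Final: ciphertext=FGFGHD, RIGHT=2, LEFT=5

Answer: FGFGHD 2 5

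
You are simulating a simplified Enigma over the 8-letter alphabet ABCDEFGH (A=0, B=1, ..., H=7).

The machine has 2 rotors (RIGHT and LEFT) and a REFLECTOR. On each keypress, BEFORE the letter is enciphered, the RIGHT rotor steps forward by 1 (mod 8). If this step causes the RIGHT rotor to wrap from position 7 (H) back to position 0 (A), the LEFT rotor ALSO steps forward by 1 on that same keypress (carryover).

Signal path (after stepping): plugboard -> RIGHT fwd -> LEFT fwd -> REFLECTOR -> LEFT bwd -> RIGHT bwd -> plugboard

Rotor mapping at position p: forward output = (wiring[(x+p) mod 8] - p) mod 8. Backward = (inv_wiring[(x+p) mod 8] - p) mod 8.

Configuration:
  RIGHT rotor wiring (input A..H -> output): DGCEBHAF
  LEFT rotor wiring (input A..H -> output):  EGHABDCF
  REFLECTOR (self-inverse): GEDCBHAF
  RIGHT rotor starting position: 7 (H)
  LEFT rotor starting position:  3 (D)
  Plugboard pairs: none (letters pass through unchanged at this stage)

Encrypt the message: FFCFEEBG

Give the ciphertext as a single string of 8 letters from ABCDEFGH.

Answer: ACFABCGH

Derivation:
Char 1 ('F'): step: R->0, L->4 (L advanced); F->plug->F->R->H->L->E->refl->B->L'->D->R'->A->plug->A
Char 2 ('F'): step: R->1, L=4; F->plug->F->R->H->L->E->refl->B->L'->D->R'->C->plug->C
Char 3 ('C'): step: R->2, L=4; C->plug->C->R->H->L->E->refl->B->L'->D->R'->F->plug->F
Char 4 ('F'): step: R->3, L=4; F->plug->F->R->A->L->F->refl->H->L'->B->R'->A->plug->A
Char 5 ('E'): step: R->4, L=4; E->plug->E->R->H->L->E->refl->B->L'->D->R'->B->plug->B
Char 6 ('E'): step: R->5, L=4; E->plug->E->R->B->L->H->refl->F->L'->A->R'->C->plug->C
Char 7 ('B'): step: R->6, L=4; B->plug->B->R->H->L->E->refl->B->L'->D->R'->G->plug->G
Char 8 ('G'): step: R->7, L=4; G->plug->G->R->A->L->F->refl->H->L'->B->R'->H->plug->H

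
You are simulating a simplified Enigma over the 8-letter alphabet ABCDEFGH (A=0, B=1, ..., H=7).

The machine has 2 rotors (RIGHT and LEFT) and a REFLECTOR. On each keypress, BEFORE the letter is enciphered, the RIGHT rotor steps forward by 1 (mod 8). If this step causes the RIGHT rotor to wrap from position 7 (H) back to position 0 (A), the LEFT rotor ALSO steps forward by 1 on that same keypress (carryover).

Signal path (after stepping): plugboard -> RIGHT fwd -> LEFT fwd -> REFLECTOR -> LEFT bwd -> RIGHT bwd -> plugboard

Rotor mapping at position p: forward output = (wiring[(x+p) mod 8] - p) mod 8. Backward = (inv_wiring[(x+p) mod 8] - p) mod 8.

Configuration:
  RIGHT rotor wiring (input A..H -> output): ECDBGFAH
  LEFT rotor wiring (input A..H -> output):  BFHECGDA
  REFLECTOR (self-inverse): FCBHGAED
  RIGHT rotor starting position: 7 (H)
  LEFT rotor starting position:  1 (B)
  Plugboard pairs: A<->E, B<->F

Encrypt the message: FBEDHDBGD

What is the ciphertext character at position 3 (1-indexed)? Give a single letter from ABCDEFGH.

Char 1 ('F'): step: R->0, L->2 (L advanced); F->plug->B->R->C->L->A->refl->F->L'->A->R'->G->plug->G
Char 2 ('B'): step: R->1, L=2; B->plug->F->R->H->L->D->refl->H->L'->G->R'->G->plug->G
Char 3 ('E'): step: R->2, L=2; E->plug->A->R->B->L->C->refl->B->L'->E->R'->C->plug->C

C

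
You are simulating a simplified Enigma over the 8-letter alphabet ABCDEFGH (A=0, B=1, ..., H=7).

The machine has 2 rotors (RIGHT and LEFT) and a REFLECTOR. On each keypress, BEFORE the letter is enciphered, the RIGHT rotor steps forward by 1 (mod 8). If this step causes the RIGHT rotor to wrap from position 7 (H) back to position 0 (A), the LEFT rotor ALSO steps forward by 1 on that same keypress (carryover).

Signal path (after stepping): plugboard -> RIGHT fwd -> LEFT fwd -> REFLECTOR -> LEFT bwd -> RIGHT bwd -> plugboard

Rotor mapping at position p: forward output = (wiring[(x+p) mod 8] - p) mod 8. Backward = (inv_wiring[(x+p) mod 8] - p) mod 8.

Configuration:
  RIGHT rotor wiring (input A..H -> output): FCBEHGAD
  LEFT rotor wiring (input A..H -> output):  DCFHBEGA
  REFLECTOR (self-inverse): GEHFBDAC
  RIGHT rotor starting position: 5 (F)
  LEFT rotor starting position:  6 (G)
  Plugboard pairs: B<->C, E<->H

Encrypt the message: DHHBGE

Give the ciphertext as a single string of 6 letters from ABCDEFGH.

Answer: GBAEDF

Derivation:
Char 1 ('D'): step: R->6, L=6; D->plug->D->R->E->L->H->refl->C->L'->B->R'->G->plug->G
Char 2 ('H'): step: R->7, L=6; H->plug->E->R->F->L->B->refl->E->L'->D->R'->C->plug->B
Char 3 ('H'): step: R->0, L->7 (L advanced); H->plug->E->R->H->L->H->refl->C->L'->F->R'->A->plug->A
Char 4 ('B'): step: R->1, L=7; B->plug->C->R->D->L->G->refl->A->L'->E->R'->H->plug->E
Char 5 ('G'): step: R->2, L=7; G->plug->G->R->D->L->G->refl->A->L'->E->R'->D->plug->D
Char 6 ('E'): step: R->3, L=7; E->plug->H->R->G->L->F->refl->D->L'->C->R'->F->plug->F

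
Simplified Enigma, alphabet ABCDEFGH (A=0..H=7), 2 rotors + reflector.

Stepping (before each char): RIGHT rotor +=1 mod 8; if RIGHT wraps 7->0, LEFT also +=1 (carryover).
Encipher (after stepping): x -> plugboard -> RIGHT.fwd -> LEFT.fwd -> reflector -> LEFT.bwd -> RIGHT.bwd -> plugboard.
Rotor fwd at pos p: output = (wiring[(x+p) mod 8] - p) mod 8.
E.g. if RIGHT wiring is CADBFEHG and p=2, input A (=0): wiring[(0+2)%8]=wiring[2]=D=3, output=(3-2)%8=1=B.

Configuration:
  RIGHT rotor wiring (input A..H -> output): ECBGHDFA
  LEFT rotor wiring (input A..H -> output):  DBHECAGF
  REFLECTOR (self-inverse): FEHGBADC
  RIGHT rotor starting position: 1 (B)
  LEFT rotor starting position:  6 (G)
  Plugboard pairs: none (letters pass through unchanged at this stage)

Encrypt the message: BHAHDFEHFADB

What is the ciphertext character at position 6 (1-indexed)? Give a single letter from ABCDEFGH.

Char 1 ('B'): step: R->2, L=6; B->plug->B->R->E->L->B->refl->E->L'->G->R'->F->plug->F
Char 2 ('H'): step: R->3, L=6; H->plug->H->R->G->L->E->refl->B->L'->E->R'->B->plug->B
Char 3 ('A'): step: R->4, L=6; A->plug->A->R->D->L->D->refl->G->L'->F->R'->G->plug->G
Char 4 ('H'): step: R->5, L=6; H->plug->H->R->C->L->F->refl->A->L'->A->R'->B->plug->B
Char 5 ('D'): step: R->6, L=6; D->plug->D->R->E->L->B->refl->E->L'->G->R'->C->plug->C
Char 6 ('F'): step: R->7, L=6; F->plug->F->R->A->L->A->refl->F->L'->C->R'->D->plug->D

D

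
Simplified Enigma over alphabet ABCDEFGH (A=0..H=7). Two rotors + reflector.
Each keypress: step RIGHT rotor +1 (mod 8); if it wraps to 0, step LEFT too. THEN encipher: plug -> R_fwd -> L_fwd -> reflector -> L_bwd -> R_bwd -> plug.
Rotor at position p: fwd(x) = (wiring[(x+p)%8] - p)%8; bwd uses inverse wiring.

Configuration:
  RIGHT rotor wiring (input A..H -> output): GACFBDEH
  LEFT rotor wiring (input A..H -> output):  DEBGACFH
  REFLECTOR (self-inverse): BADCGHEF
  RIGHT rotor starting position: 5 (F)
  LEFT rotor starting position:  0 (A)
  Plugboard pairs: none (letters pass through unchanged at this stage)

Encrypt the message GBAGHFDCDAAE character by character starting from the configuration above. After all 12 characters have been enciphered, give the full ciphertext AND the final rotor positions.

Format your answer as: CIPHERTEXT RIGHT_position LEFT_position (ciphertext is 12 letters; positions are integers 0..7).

Char 1 ('G'): step: R->6, L=0; G->plug->G->R->D->L->G->refl->E->L'->B->R'->B->plug->B
Char 2 ('B'): step: R->7, L=0; B->plug->B->R->H->L->H->refl->F->L'->G->R'->E->plug->E
Char 3 ('A'): step: R->0, L->1 (L advanced); A->plug->A->R->G->L->G->refl->E->L'->F->R'->D->plug->D
Char 4 ('G'): step: R->1, L=1; G->plug->G->R->G->L->G->refl->E->L'->F->R'->H->plug->H
Char 5 ('H'): step: R->2, L=1; H->plug->H->R->G->L->G->refl->E->L'->F->R'->F->plug->F
Char 6 ('F'): step: R->3, L=1; F->plug->F->R->D->L->H->refl->F->L'->C->R'->A->plug->A
Char 7 ('D'): step: R->4, L=1; D->plug->D->R->D->L->H->refl->F->L'->C->R'->E->plug->E
Char 8 ('C'): step: R->5, L=1; C->plug->C->R->C->L->F->refl->H->L'->D->R'->E->plug->E
Char 9 ('D'): step: R->6, L=1; D->plug->D->R->C->L->F->refl->H->L'->D->R'->G->plug->G
Char 10 ('A'): step: R->7, L=1; A->plug->A->R->A->L->D->refl->C->L'->H->R'->B->plug->B
Char 11 ('A'): step: R->0, L->2 (L advanced); A->plug->A->R->G->L->B->refl->A->L'->D->R'->F->plug->F
Char 12 ('E'): step: R->1, L=2; E->plug->E->R->C->L->G->refl->E->L'->B->R'->B->plug->B
Final: ciphertext=BEDHFAEEGBFB, RIGHT=1, LEFT=2

Answer: BEDHFAEEGBFB 1 2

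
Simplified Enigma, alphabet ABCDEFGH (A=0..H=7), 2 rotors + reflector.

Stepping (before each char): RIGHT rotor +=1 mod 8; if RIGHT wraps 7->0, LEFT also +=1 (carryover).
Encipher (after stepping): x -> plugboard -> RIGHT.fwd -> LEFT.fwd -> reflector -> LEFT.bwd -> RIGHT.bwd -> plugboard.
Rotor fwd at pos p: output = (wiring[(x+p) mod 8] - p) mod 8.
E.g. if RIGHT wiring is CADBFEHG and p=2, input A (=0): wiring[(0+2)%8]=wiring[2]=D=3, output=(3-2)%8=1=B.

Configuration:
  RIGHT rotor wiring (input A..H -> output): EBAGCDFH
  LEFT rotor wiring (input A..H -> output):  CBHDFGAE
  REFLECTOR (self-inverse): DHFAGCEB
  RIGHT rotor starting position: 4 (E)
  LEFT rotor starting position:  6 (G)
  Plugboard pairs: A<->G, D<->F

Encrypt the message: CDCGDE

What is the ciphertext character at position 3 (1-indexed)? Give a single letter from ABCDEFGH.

Char 1 ('C'): step: R->5, L=6; C->plug->C->R->C->L->E->refl->G->L'->B->R'->G->plug->A
Char 2 ('D'): step: R->6, L=6; D->plug->F->R->A->L->C->refl->F->L'->F->R'->H->plug->H
Char 3 ('C'): step: R->7, L=6; C->plug->C->R->C->L->E->refl->G->L'->B->R'->D->plug->F

F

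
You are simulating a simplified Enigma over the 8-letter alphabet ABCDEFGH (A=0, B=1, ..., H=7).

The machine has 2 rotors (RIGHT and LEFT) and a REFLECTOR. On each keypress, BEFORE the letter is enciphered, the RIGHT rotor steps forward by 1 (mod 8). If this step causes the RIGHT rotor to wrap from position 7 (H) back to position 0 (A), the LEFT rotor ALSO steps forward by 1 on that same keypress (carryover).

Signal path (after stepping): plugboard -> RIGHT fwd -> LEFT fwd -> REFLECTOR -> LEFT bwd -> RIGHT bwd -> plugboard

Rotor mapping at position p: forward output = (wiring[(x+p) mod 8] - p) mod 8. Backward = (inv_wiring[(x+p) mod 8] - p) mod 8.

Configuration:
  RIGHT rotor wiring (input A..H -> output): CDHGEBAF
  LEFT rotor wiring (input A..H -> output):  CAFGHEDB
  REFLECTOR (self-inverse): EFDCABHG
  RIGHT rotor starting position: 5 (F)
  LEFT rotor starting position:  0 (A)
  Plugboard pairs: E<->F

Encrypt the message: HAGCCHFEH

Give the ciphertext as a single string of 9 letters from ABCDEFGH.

Answer: CDBGDDDHE

Derivation:
Char 1 ('H'): step: R->6, L=0; H->plug->H->R->D->L->G->refl->H->L'->E->R'->C->plug->C
Char 2 ('A'): step: R->7, L=0; A->plug->A->R->G->L->D->refl->C->L'->A->R'->D->plug->D
Char 3 ('G'): step: R->0, L->1 (L advanced); G->plug->G->R->A->L->H->refl->G->L'->D->R'->B->plug->B
Char 4 ('C'): step: R->1, L=1; C->plug->C->R->F->L->C->refl->D->L'->E->R'->G->plug->G
Char 5 ('C'): step: R->2, L=1; C->plug->C->R->C->L->F->refl->B->L'->H->R'->D->plug->D
Char 6 ('H'): step: R->3, L=1; H->plug->H->R->E->L->D->refl->C->L'->F->R'->D->plug->D
Char 7 ('F'): step: R->4, L=1; F->plug->E->R->G->L->A->refl->E->L'->B->R'->D->plug->D
Char 8 ('E'): step: R->5, L=1; E->plug->F->R->C->L->F->refl->B->L'->H->R'->H->plug->H
Char 9 ('H'): step: R->6, L=1; H->plug->H->R->D->L->G->refl->H->L'->A->R'->F->plug->E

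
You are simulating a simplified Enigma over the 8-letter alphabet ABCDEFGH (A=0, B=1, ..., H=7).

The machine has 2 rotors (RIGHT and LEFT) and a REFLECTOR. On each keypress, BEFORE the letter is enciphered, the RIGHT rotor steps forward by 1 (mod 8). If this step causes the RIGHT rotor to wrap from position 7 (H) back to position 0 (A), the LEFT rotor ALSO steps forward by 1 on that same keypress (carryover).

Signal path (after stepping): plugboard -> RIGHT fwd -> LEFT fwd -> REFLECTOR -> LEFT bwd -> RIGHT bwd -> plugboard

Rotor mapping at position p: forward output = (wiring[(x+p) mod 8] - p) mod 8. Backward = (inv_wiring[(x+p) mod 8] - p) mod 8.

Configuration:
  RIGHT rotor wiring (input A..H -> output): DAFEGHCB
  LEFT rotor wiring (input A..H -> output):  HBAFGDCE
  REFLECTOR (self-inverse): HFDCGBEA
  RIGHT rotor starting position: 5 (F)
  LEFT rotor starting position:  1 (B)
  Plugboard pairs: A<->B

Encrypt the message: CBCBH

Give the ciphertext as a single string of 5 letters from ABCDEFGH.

Answer: AFHAB

Derivation:
Char 1 ('C'): step: R->6, L=1; C->plug->C->R->F->L->B->refl->F->L'->D->R'->B->plug->A
Char 2 ('B'): step: R->7, L=1; B->plug->A->R->C->L->E->refl->G->L'->H->R'->F->plug->F
Char 3 ('C'): step: R->0, L->2 (L advanced); C->plug->C->R->F->L->C->refl->D->L'->B->R'->H->plug->H
Char 4 ('B'): step: R->1, L=2; B->plug->A->R->H->L->H->refl->A->L'->E->R'->B->plug->A
Char 5 ('H'): step: R->2, L=2; H->plug->H->R->G->L->F->refl->B->L'->D->R'->A->plug->B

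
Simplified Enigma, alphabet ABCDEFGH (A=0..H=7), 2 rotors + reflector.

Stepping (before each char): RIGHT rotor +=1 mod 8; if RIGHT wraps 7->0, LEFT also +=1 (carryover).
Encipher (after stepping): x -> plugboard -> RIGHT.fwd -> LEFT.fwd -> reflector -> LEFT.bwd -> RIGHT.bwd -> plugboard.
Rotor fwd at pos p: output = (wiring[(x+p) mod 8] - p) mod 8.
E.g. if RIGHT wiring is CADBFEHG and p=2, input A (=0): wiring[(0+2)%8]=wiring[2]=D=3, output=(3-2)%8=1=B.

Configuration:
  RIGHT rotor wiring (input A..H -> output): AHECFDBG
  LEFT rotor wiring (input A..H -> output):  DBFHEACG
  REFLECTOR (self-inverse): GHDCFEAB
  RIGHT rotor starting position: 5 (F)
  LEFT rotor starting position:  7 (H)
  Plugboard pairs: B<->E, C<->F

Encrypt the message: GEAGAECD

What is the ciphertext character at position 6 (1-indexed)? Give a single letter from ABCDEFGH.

Char 1 ('G'): step: R->6, L=7; G->plug->G->R->H->L->D->refl->C->L'->C->R'->C->plug->F
Char 2 ('E'): step: R->7, L=7; E->plug->B->R->B->L->E->refl->F->L'->F->R'->D->plug->D
Char 3 ('A'): step: R->0, L->0 (L advanced); A->plug->A->R->A->L->D->refl->C->L'->G->R'->H->plug->H
Char 4 ('G'): step: R->1, L=0; G->plug->G->R->F->L->A->refl->G->L'->H->R'->H->plug->H
Char 5 ('A'): step: R->2, L=0; A->plug->A->R->C->L->F->refl->E->L'->E->R'->F->plug->C
Char 6 ('E'): step: R->3, L=0; E->plug->B->R->C->L->F->refl->E->L'->E->R'->G->plug->G

G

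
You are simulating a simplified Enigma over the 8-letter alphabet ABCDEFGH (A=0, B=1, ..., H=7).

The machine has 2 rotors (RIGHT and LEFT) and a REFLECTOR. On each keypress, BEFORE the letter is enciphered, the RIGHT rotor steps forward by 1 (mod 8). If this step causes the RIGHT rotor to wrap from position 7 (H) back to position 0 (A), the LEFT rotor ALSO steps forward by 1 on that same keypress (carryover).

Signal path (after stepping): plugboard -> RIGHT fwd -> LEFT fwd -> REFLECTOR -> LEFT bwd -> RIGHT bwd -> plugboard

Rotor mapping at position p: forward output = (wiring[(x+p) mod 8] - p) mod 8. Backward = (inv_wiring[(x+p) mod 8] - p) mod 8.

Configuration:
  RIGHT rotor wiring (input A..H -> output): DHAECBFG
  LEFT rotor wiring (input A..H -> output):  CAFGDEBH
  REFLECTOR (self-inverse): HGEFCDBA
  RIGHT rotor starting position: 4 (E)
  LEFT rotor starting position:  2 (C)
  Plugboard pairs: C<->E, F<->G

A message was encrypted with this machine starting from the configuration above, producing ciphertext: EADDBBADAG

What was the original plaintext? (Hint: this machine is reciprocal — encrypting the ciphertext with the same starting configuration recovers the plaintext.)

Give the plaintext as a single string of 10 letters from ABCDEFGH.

Char 1 ('E'): step: R->5, L=2; E->plug->C->R->B->L->E->refl->C->L'->D->R'->F->plug->G
Char 2 ('A'): step: R->6, L=2; A->plug->A->R->H->L->G->refl->B->L'->C->R'->E->plug->C
Char 3 ('D'): step: R->7, L=2; D->plug->D->R->B->L->E->refl->C->L'->D->R'->F->plug->G
Char 4 ('D'): step: R->0, L->3 (L advanced); D->plug->D->R->E->L->E->refl->C->L'->H->R'->B->plug->B
Char 5 ('B'): step: R->1, L=3; B->plug->B->R->H->L->C->refl->E->L'->E->R'->F->plug->G
Char 6 ('B'): step: R->2, L=3; B->plug->B->R->C->L->B->refl->G->L'->D->R'->E->plug->C
Char 7 ('A'): step: R->3, L=3; A->plug->A->R->B->L->A->refl->H->L'->F->R'->H->plug->H
Char 8 ('D'): step: R->4, L=3; D->plug->D->R->C->L->B->refl->G->L'->D->R'->F->plug->G
Char 9 ('A'): step: R->5, L=3; A->plug->A->R->E->L->E->refl->C->L'->H->R'->G->plug->F
Char 10 ('G'): step: R->6, L=3; G->plug->F->R->G->L->F->refl->D->L'->A->R'->B->plug->B

Answer: GCGBGCHGFB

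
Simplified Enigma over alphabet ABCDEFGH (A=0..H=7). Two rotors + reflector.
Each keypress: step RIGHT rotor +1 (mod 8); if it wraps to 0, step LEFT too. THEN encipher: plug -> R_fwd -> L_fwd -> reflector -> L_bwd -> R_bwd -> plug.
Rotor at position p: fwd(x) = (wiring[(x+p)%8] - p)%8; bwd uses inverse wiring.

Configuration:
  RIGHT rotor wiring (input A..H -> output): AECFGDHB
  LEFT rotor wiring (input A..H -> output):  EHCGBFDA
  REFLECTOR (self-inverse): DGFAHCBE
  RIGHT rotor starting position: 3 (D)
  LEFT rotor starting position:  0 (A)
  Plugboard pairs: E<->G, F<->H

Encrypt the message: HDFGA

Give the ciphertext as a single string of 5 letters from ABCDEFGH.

Char 1 ('H'): step: R->4, L=0; H->plug->F->R->A->L->E->refl->H->L'->B->R'->H->plug->F
Char 2 ('D'): step: R->5, L=0; D->plug->D->R->D->L->G->refl->B->L'->E->R'->C->plug->C
Char 3 ('F'): step: R->6, L=0; F->plug->H->R->F->L->F->refl->C->L'->C->R'->C->plug->C
Char 4 ('G'): step: R->7, L=0; G->plug->E->R->G->L->D->refl->A->L'->H->R'->F->plug->H
Char 5 ('A'): step: R->0, L->1 (L advanced); A->plug->A->R->A->L->G->refl->B->L'->B->R'->H->plug->F

Answer: FCCHF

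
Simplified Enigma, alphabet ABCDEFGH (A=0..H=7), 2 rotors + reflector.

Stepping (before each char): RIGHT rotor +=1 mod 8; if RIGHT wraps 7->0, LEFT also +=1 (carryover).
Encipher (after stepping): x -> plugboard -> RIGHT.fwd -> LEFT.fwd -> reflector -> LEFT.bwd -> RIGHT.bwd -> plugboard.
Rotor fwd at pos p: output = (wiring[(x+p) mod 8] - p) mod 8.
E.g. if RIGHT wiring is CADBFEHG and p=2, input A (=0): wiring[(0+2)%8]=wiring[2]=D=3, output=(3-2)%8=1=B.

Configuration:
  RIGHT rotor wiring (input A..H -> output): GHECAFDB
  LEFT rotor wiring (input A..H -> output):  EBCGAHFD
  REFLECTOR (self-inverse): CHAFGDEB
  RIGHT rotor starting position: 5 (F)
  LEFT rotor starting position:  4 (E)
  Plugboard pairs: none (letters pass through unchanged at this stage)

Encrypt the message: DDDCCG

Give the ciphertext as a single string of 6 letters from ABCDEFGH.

Answer: AFCGDC

Derivation:
Char 1 ('D'): step: R->6, L=4; D->plug->D->R->B->L->D->refl->F->L'->F->R'->A->plug->A
Char 2 ('D'): step: R->7, L=4; D->plug->D->R->F->L->F->refl->D->L'->B->R'->F->plug->F
Char 3 ('D'): step: R->0, L->5 (L advanced); D->plug->D->R->C->L->G->refl->E->L'->E->R'->C->plug->C
Char 4 ('C'): step: R->1, L=5; C->plug->C->R->B->L->A->refl->C->L'->A->R'->G->plug->G
Char 5 ('C'): step: R->2, L=5; C->plug->C->R->G->L->B->refl->H->L'->D->R'->D->plug->D
Char 6 ('G'): step: R->3, L=5; G->plug->G->R->E->L->E->refl->G->L'->C->R'->C->plug->C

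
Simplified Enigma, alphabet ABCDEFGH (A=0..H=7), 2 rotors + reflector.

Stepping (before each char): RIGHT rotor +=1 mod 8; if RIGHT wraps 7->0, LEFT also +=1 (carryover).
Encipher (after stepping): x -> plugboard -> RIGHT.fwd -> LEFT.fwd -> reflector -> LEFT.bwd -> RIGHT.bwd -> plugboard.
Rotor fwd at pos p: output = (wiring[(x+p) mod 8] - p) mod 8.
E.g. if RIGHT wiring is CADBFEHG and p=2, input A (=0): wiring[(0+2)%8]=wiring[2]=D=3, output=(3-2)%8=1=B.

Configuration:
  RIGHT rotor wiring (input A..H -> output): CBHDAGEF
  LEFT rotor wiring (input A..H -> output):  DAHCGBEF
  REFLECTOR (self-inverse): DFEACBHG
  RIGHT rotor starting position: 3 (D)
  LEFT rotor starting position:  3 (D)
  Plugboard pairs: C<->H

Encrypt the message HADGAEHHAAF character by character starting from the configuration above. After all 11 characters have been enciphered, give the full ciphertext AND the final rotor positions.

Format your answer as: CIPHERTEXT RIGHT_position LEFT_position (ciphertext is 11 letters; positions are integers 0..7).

Char 1 ('H'): step: R->4, L=3; H->plug->C->R->A->L->H->refl->G->L'->C->R'->B->plug->B
Char 2 ('A'): step: R->5, L=3; A->plug->A->R->B->L->D->refl->A->L'->F->R'->D->plug->D
Char 3 ('D'): step: R->6, L=3; D->plug->D->R->D->L->B->refl->F->L'->G->R'->A->plug->A
Char 4 ('G'): step: R->7, L=3; G->plug->G->R->H->L->E->refl->C->L'->E->R'->E->plug->E
Char 5 ('A'): step: R->0, L->4 (L advanced); A->plug->A->R->C->L->A->refl->D->L'->G->R'->F->plug->F
Char 6 ('E'): step: R->1, L=4; E->plug->E->R->F->L->E->refl->C->L'->A->R'->A->plug->A
Char 7 ('H'): step: R->2, L=4; H->plug->C->R->G->L->D->refl->A->L'->C->R'->E->plug->E
Char 8 ('H'): step: R->3, L=4; H->plug->C->R->D->L->B->refl->F->L'->B->R'->D->plug->D
Char 9 ('A'): step: R->4, L=4; A->plug->A->R->E->L->H->refl->G->L'->H->R'->H->plug->C
Char 10 ('A'): step: R->5, L=4; A->plug->A->R->B->L->F->refl->B->L'->D->R'->H->plug->C
Char 11 ('F'): step: R->6, L=4; F->plug->F->R->F->L->E->refl->C->L'->A->R'->H->plug->C
Final: ciphertext=BDAEFAEDCCC, RIGHT=6, LEFT=4

Answer: BDAEFAEDCCC 6 4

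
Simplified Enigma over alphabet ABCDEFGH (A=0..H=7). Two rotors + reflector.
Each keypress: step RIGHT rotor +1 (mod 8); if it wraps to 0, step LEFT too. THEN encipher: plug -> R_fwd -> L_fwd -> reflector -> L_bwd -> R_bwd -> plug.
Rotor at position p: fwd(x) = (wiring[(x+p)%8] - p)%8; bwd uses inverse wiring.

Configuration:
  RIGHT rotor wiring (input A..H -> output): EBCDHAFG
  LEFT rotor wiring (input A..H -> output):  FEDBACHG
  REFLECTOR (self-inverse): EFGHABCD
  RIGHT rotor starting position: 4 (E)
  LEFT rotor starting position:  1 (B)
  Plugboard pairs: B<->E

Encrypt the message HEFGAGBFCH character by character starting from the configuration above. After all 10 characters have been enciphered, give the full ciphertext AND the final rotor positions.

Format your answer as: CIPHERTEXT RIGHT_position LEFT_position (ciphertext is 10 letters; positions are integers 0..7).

Answer: DDDDFHCAGA 6 2

Derivation:
Char 1 ('H'): step: R->5, L=1; H->plug->H->R->C->L->A->refl->E->L'->H->R'->D->plug->D
Char 2 ('E'): step: R->6, L=1; E->plug->B->R->A->L->D->refl->H->L'->D->R'->D->plug->D
Char 3 ('F'): step: R->7, L=1; F->plug->F->R->A->L->D->refl->H->L'->D->R'->D->plug->D
Char 4 ('G'): step: R->0, L->2 (L advanced); G->plug->G->R->F->L->E->refl->A->L'->D->R'->D->plug->D
Char 5 ('A'): step: R->1, L=2; A->plug->A->R->A->L->B->refl->F->L'->E->R'->F->plug->F
Char 6 ('G'): step: R->2, L=2; G->plug->G->R->C->L->G->refl->C->L'->H->R'->H->plug->H
Char 7 ('B'): step: R->3, L=2; B->plug->E->R->D->L->A->refl->E->L'->F->R'->C->plug->C
Char 8 ('F'): step: R->4, L=2; F->plug->F->R->F->L->E->refl->A->L'->D->R'->A->plug->A
Char 9 ('C'): step: R->5, L=2; C->plug->C->R->B->L->H->refl->D->L'->G->R'->G->plug->G
Char 10 ('H'): step: R->6, L=2; H->plug->H->R->C->L->G->refl->C->L'->H->R'->A->plug->A
Final: ciphertext=DDDDFHCAGA, RIGHT=6, LEFT=2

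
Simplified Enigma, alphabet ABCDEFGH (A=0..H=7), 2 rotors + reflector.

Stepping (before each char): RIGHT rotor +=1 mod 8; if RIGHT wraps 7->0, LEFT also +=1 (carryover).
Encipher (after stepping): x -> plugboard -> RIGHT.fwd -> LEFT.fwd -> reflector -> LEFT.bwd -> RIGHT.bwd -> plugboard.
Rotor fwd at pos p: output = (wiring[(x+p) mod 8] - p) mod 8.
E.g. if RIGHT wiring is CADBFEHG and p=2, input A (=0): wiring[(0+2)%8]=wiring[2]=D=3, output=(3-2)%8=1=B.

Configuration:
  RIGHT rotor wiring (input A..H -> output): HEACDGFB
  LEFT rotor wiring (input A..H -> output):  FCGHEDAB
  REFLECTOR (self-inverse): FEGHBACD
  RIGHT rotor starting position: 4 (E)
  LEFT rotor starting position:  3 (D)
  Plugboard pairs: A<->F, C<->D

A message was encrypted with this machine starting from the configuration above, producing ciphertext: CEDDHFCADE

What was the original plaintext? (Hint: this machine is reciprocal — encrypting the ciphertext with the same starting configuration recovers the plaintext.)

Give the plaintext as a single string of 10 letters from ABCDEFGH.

Char 1 ('C'): step: R->5, L=3; C->plug->D->R->C->L->A->refl->F->L'->D->R'->F->plug->A
Char 2 ('E'): step: R->6, L=3; E->plug->E->R->C->L->A->refl->F->L'->D->R'->B->plug->B
Char 3 ('D'): step: R->7, L=3; D->plug->C->R->F->L->C->refl->G->L'->E->R'->F->plug->A
Char 4 ('D'): step: R->0, L->4 (L advanced); D->plug->C->R->A->L->A->refl->F->L'->D->R'->E->plug->E
Char 5 ('H'): step: R->1, L=4; H->plug->H->R->G->L->C->refl->G->L'->F->R'->E->plug->E
Char 6 ('F'): step: R->2, L=4; F->plug->A->R->G->L->C->refl->G->L'->F->R'->G->plug->G
Char 7 ('C'): step: R->3, L=4; C->plug->D->R->C->L->E->refl->B->L'->E->R'->F->plug->A
Char 8 ('A'): step: R->4, L=4; A->plug->F->R->A->L->A->refl->F->L'->D->R'->E->plug->E
Char 9 ('D'): step: R->5, L=4; D->plug->C->R->E->L->B->refl->E->L'->C->R'->D->plug->C
Char 10 ('E'): step: R->6, L=4; E->plug->E->R->C->L->E->refl->B->L'->E->R'->F->plug->A

Answer: ABAEEGAECA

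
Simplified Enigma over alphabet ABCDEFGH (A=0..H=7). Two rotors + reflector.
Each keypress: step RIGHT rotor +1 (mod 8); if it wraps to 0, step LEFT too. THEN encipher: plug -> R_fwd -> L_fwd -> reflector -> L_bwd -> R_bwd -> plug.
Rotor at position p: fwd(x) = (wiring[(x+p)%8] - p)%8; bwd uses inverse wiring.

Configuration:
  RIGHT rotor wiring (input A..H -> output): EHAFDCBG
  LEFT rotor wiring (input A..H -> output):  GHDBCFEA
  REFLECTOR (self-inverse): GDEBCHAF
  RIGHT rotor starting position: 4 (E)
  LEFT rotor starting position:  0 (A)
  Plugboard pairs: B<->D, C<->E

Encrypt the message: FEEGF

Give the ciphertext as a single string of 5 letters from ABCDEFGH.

Answer: CHAAB

Derivation:
Char 1 ('F'): step: R->5, L=0; F->plug->F->R->D->L->B->refl->D->L'->C->R'->E->plug->C
Char 2 ('E'): step: R->6, L=0; E->plug->C->R->G->L->E->refl->C->L'->E->R'->H->plug->H
Char 3 ('E'): step: R->7, L=0; E->plug->C->R->A->L->G->refl->A->L'->H->R'->A->plug->A
Char 4 ('G'): step: R->0, L->1 (L advanced); G->plug->G->R->B->L->C->refl->E->L'->E->R'->A->plug->A
Char 5 ('F'): step: R->1, L=1; F->plug->F->R->A->L->G->refl->A->L'->C->R'->D->plug->B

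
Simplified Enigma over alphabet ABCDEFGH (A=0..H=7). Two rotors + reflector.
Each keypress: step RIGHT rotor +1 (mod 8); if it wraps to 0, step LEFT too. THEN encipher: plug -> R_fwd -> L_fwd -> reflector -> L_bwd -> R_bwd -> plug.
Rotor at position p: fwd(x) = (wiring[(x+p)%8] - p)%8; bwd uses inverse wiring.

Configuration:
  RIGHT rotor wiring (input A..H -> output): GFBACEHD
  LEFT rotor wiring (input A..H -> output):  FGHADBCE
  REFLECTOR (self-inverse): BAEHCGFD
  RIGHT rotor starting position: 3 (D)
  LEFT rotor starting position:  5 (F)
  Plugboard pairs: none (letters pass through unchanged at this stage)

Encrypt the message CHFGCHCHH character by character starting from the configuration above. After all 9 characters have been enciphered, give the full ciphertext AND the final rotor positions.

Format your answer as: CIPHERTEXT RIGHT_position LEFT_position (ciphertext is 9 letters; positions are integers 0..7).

Answer: HEHHABECC 4 6

Derivation:
Char 1 ('C'): step: R->4, L=5; C->plug->C->R->D->L->A->refl->B->L'->E->R'->H->plug->H
Char 2 ('H'): step: R->5, L=5; H->plug->H->R->F->L->C->refl->E->L'->A->R'->E->plug->E
Char 3 ('F'): step: R->6, L=5; F->plug->F->R->C->L->H->refl->D->L'->G->R'->H->plug->H
Char 4 ('G'): step: R->7, L=5; G->plug->G->R->F->L->C->refl->E->L'->A->R'->H->plug->H
Char 5 ('C'): step: R->0, L->6 (L advanced); C->plug->C->R->B->L->G->refl->F->L'->G->R'->A->plug->A
Char 6 ('H'): step: R->1, L=6; H->plug->H->R->F->L->C->refl->E->L'->A->R'->B->plug->B
Char 7 ('C'): step: R->2, L=6; C->plug->C->R->A->L->E->refl->C->L'->F->R'->E->plug->E
Char 8 ('H'): step: R->3, L=6; H->plug->H->R->G->L->F->refl->G->L'->B->R'->C->plug->C
Char 9 ('H'): step: R->4, L=6; H->plug->H->R->E->L->B->refl->A->L'->D->R'->C->plug->C
Final: ciphertext=HEHHABECC, RIGHT=4, LEFT=6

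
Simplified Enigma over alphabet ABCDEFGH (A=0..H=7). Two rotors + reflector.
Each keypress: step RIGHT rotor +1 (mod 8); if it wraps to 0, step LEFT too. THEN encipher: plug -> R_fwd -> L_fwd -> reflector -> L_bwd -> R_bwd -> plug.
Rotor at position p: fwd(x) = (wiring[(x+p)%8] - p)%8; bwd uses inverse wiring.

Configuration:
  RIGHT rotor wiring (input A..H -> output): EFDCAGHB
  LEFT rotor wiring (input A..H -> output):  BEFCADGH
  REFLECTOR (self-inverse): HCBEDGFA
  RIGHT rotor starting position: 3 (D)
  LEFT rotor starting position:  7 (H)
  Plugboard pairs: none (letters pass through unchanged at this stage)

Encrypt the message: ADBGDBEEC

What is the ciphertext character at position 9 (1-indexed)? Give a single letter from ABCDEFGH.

Char 1 ('A'): step: R->4, L=7; A->plug->A->R->E->L->D->refl->E->L'->G->R'->H->plug->H
Char 2 ('D'): step: R->5, L=7; D->plug->D->R->H->L->H->refl->A->L'->A->R'->E->plug->E
Char 3 ('B'): step: R->6, L=7; B->plug->B->R->D->L->G->refl->F->L'->C->R'->G->plug->G
Char 4 ('G'): step: R->7, L=7; G->plug->G->R->H->L->H->refl->A->L'->A->R'->H->plug->H
Char 5 ('D'): step: R->0, L->0 (L advanced); D->plug->D->R->C->L->F->refl->G->L'->G->R'->F->plug->F
Char 6 ('B'): step: R->1, L=0; B->plug->B->R->C->L->F->refl->G->L'->G->R'->F->plug->F
Char 7 ('E'): step: R->2, L=0; E->plug->E->R->F->L->D->refl->E->L'->B->R'->A->plug->A
Char 8 ('E'): step: R->3, L=0; E->plug->E->R->G->L->G->refl->F->L'->C->R'->G->plug->G
Char 9 ('C'): step: R->4, L=0; C->plug->C->R->D->L->C->refl->B->L'->A->R'->E->plug->E

E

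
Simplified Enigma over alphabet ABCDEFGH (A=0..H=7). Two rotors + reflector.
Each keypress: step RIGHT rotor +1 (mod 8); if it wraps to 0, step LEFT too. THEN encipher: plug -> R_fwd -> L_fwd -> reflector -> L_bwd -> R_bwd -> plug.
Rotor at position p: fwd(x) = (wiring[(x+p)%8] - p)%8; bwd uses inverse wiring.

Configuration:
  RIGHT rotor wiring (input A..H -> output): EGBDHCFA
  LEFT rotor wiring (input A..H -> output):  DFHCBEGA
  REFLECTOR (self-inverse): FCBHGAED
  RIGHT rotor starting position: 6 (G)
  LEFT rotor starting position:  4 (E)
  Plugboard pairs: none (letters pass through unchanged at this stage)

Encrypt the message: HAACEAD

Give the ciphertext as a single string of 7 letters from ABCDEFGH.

Char 1 ('H'): step: R->7, L=4; H->plug->H->R->G->L->D->refl->H->L'->E->R'->E->plug->E
Char 2 ('A'): step: R->0, L->5 (L advanced); A->plug->A->R->E->L->A->refl->F->L'->G->R'->B->plug->B
Char 3 ('A'): step: R->1, L=5; A->plug->A->R->F->L->C->refl->B->L'->B->R'->E->plug->E
Char 4 ('C'): step: R->2, L=5; C->plug->C->R->F->L->C->refl->B->L'->B->R'->B->plug->B
Char 5 ('E'): step: R->3, L=5; E->plug->E->R->F->L->C->refl->B->L'->B->R'->F->plug->F
Char 6 ('A'): step: R->4, L=5; A->plug->A->R->D->L->G->refl->E->L'->H->R'->H->plug->H
Char 7 ('D'): step: R->5, L=5; D->plug->D->R->H->L->E->refl->G->L'->D->R'->C->plug->C

Answer: EBEBFHC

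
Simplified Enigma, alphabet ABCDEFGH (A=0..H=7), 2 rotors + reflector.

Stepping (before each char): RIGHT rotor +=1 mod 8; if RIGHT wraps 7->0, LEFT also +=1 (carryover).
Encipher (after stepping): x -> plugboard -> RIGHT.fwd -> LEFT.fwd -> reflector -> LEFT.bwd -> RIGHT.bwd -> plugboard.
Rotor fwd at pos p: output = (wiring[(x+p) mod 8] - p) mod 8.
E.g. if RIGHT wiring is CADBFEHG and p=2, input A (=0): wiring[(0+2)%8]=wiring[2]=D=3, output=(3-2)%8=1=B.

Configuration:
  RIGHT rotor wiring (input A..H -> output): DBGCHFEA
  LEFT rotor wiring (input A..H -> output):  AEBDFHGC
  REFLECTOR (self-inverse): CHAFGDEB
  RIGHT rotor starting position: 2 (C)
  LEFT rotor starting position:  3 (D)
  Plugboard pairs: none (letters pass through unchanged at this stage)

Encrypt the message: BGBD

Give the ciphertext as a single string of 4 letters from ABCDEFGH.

Answer: GEHC

Derivation:
Char 1 ('B'): step: R->3, L=3; B->plug->B->R->E->L->H->refl->B->L'->G->R'->G->plug->G
Char 2 ('G'): step: R->4, L=3; G->plug->G->R->C->L->E->refl->G->L'->H->R'->E->plug->E
Char 3 ('B'): step: R->5, L=3; B->plug->B->R->H->L->G->refl->E->L'->C->R'->H->plug->H
Char 4 ('D'): step: R->6, L=3; D->plug->D->R->D->L->D->refl->F->L'->F->R'->C->plug->C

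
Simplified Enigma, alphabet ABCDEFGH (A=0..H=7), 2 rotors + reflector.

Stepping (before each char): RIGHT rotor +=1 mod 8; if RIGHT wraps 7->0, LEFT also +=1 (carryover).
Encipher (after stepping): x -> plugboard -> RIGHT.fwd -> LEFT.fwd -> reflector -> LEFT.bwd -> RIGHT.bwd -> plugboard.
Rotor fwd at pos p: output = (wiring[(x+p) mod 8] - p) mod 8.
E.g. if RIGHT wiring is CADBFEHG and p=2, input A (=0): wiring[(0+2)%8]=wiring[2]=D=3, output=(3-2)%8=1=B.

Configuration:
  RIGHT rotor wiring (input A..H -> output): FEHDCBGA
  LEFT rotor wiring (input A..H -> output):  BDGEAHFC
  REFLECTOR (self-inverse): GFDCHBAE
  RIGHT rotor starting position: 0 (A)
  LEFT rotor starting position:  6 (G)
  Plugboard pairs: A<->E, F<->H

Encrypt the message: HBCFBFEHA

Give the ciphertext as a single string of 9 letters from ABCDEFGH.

Answer: FCHGDCDFD

Derivation:
Char 1 ('H'): step: R->1, L=6; H->plug->F->R->F->L->G->refl->A->L'->E->R'->H->plug->F
Char 2 ('B'): step: R->2, L=6; B->plug->B->R->B->L->E->refl->H->L'->A->R'->C->plug->C
Char 3 ('C'): step: R->3, L=6; C->plug->C->R->G->L->C->refl->D->L'->C->R'->F->plug->H
Char 4 ('F'): step: R->4, L=6; F->plug->H->R->H->L->B->refl->F->L'->D->R'->G->plug->G
Char 5 ('B'): step: R->5, L=6; B->plug->B->R->B->L->E->refl->H->L'->A->R'->D->plug->D
Char 6 ('F'): step: R->6, L=6; F->plug->H->R->D->L->F->refl->B->L'->H->R'->C->plug->C
Char 7 ('E'): step: R->7, L=6; E->plug->A->R->B->L->E->refl->H->L'->A->R'->D->plug->D
Char 8 ('H'): step: R->0, L->7 (L advanced); H->plug->F->R->B->L->C->refl->D->L'->A->R'->H->plug->F
Char 9 ('A'): step: R->1, L=7; A->plug->E->R->A->L->D->refl->C->L'->B->R'->D->plug->D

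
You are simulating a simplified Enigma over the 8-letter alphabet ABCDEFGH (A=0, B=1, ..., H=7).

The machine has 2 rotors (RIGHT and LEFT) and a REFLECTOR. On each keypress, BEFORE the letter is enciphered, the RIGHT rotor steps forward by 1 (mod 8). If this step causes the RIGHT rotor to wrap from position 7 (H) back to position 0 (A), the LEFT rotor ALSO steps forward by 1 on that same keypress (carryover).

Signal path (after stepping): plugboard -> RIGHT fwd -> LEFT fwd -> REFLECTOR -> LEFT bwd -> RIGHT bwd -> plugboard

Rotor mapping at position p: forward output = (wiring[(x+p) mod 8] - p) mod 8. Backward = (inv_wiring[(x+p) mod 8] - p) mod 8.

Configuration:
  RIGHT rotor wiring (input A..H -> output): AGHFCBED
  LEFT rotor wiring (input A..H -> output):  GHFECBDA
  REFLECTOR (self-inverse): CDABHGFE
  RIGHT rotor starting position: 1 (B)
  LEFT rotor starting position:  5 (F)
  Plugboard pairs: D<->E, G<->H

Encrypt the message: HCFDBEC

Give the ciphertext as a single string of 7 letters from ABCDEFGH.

Answer: CDHBHDG

Derivation:
Char 1 ('H'): step: R->2, L=5; H->plug->G->R->G->L->H->refl->E->L'->A->R'->C->plug->C
Char 2 ('C'): step: R->3, L=5; C->plug->C->R->G->L->H->refl->E->L'->A->R'->E->plug->D
Char 3 ('F'): step: R->4, L=5; F->plug->F->R->C->L->D->refl->B->L'->D->R'->G->plug->H
Char 4 ('D'): step: R->5, L=5; D->plug->E->R->B->L->G->refl->F->L'->H->R'->B->plug->B
Char 5 ('B'): step: R->6, L=5; B->plug->B->R->F->L->A->refl->C->L'->E->R'->G->plug->H
Char 6 ('E'): step: R->7, L=5; E->plug->D->R->A->L->E->refl->H->L'->G->R'->E->plug->D
Char 7 ('C'): step: R->0, L->6 (L advanced); C->plug->C->R->H->L->D->refl->B->L'->D->R'->H->plug->G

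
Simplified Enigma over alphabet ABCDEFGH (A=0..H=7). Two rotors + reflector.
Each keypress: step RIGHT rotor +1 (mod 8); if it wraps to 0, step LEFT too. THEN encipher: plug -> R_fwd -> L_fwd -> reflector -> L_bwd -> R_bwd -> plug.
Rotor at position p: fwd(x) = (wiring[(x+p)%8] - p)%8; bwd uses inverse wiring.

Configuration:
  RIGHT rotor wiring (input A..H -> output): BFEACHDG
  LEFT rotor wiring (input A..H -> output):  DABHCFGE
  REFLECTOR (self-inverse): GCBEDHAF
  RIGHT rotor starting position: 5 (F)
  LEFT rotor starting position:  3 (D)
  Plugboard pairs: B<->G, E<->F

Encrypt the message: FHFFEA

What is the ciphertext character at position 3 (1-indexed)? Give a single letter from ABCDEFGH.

Char 1 ('F'): step: R->6, L=3; F->plug->E->R->G->L->F->refl->H->L'->B->R'->H->plug->H
Char 2 ('H'): step: R->7, L=3; H->plug->H->R->E->L->B->refl->C->L'->C->R'->B->plug->G
Char 3 ('F'): step: R->0, L->4 (L advanced); F->plug->E->R->C->L->C->refl->B->L'->B->R'->A->plug->A

A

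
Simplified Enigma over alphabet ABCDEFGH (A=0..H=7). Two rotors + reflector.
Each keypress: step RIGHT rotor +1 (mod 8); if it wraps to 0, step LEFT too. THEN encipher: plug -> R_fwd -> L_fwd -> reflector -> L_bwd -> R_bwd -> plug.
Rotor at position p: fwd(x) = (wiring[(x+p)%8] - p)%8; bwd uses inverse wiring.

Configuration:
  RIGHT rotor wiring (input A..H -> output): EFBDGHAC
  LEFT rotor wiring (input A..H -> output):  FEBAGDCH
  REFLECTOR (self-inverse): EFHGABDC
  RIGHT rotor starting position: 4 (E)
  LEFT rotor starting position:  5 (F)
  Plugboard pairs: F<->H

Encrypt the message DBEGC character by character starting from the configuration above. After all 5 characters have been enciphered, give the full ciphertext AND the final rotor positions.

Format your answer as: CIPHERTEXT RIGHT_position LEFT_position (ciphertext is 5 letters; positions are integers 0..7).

Char 1 ('D'): step: R->5, L=5; D->plug->D->R->H->L->B->refl->F->L'->B->R'->H->plug->F
Char 2 ('B'): step: R->6, L=5; B->plug->B->R->E->L->H->refl->C->L'->C->R'->A->plug->A
Char 3 ('E'): step: R->7, L=5; E->plug->E->R->E->L->H->refl->C->L'->C->R'->D->plug->D
Char 4 ('G'): step: R->0, L->6 (L advanced); G->plug->G->R->A->L->E->refl->A->L'->G->R'->E->plug->E
Char 5 ('C'): step: R->1, L=6; C->plug->C->R->C->L->H->refl->C->L'->F->R'->D->plug->D
Final: ciphertext=FADED, RIGHT=1, LEFT=6

Answer: FADED 1 6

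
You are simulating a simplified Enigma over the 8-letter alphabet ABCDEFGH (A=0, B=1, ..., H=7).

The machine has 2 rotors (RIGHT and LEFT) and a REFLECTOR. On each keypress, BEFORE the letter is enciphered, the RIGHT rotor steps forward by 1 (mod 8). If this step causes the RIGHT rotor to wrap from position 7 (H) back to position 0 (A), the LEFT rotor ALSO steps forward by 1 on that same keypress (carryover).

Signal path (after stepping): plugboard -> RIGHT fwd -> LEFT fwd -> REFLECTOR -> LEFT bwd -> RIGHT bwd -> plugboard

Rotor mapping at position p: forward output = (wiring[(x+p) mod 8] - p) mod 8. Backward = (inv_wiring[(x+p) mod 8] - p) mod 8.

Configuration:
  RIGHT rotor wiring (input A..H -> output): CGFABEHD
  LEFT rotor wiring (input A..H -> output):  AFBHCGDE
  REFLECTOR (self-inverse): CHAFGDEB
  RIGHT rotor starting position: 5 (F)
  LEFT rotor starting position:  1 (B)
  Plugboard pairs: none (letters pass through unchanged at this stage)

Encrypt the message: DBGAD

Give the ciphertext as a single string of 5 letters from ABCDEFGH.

Answer: FCEGE

Derivation:
Char 1 ('D'): step: R->6, L=1; D->plug->D->R->A->L->E->refl->G->L'->C->R'->F->plug->F
Char 2 ('B'): step: R->7, L=1; B->plug->B->R->D->L->B->refl->H->L'->H->R'->C->plug->C
Char 3 ('G'): step: R->0, L->2 (L advanced); G->plug->G->R->H->L->D->refl->F->L'->B->R'->E->plug->E
Char 4 ('A'): step: R->1, L=2; A->plug->A->R->F->L->C->refl->A->L'->C->R'->G->plug->G
Char 5 ('D'): step: R->2, L=2; D->plug->D->R->C->L->A->refl->C->L'->F->R'->E->plug->E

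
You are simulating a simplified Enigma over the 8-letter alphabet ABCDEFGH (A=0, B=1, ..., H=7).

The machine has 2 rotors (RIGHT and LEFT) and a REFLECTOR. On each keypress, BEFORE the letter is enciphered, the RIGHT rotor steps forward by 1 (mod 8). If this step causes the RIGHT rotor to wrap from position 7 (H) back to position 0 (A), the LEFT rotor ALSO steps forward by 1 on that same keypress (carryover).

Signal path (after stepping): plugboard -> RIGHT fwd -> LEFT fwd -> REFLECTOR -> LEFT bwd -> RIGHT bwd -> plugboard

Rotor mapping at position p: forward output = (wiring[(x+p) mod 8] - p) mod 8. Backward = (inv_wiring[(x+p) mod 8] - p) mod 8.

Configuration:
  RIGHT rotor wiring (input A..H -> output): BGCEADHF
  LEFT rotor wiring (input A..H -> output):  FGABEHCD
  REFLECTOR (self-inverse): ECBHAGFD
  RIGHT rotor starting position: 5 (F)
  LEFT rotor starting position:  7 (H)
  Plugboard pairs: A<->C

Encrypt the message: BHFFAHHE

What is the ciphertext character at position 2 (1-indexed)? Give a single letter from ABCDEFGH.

Char 1 ('B'): step: R->6, L=7; B->plug->B->R->H->L->D->refl->H->L'->C->R'->G->plug->G
Char 2 ('H'): step: R->7, L=7; H->plug->H->R->A->L->E->refl->A->L'->G->R'->A->plug->C

C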